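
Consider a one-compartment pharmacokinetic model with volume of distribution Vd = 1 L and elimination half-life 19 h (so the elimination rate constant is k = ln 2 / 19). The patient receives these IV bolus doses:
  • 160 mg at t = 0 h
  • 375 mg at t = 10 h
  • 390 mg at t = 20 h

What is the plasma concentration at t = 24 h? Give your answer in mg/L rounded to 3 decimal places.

628.727 mg/L

k = ln 2 / 19 = 0.03648 per h
Dose 1 (160 mg at t=0 h): 160·exp(−0.03648·24) = 66.661 mg/L
Dose 2 (375 mg at t=10 h): 375·exp(−0.03648·14) = 225.019 mg/L
Dose 3 (390 mg at t=20 h): 390·exp(−0.03648·4) = 337.047 mg/L
C(24) = 66.661 + 225.019 + 337.047 = 628.727 mg/L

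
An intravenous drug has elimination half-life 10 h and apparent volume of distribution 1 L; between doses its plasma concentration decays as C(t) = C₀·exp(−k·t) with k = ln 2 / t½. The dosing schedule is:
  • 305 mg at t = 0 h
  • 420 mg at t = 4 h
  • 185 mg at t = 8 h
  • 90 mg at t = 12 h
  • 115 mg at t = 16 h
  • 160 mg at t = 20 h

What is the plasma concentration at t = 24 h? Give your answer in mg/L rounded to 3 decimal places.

k = ln 2 / 10 = 0.06931 per h
Dose 1 (305 mg at t=0 h): 305·exp(−0.06931·24) = 57.787 mg/L
Dose 2 (420 mg at t=4 h): 420·exp(−0.06931·20) = 105.000 mg/L
Dose 3 (185 mg at t=8 h): 185·exp(−0.06931·16) = 61.027 mg/L
Dose 4 (90 mg at t=12 h): 90·exp(−0.06931·12) = 39.175 mg/L
Dose 5 (115 mg at t=16 h): 115·exp(−0.06931·8) = 66.050 mg/L
Dose 6 (160 mg at t=20 h): 160·exp(−0.06931·4) = 121.257 mg/L
C(24) = 57.787 + 105.000 + 61.027 + 39.175 + 66.050 + 121.257 = 450.296 mg/L

450.296 mg/L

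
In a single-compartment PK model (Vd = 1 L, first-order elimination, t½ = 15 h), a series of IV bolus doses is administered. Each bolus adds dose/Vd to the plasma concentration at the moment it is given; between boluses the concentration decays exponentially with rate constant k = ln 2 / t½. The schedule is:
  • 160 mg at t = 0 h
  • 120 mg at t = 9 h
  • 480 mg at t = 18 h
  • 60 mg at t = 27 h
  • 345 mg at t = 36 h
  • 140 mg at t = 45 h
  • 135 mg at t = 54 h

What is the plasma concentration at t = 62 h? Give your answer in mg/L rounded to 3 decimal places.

k = ln 2 / 15 = 0.04621 per h
Dose 1 (160 mg at t=0 h): 160·exp(−0.04621·62) = 9.117 mg/L
Dose 2 (120 mg at t=9 h): 120·exp(−0.04621·53) = 10.364 mg/L
Dose 3 (480 mg at t=18 h): 480·exp(−0.04621·44) = 62.838 mg/L
Dose 4 (60 mg at t=27 h): 60·exp(−0.04621·35) = 11.906 mg/L
Dose 5 (345 mg at t=36 h): 345·exp(−0.04621·26) = 103.761 mg/L
Dose 6 (140 mg at t=45 h): 140·exp(−0.04621·17) = 63.821 mg/L
Dose 7 (135 mg at t=54 h): 135·exp(−0.04621·8) = 93.279 mg/L
C(62) = 9.117 + 10.364 + 62.838 + 11.906 + 103.761 + 63.821 + 93.279 = 355.085 mg/L

355.085 mg/L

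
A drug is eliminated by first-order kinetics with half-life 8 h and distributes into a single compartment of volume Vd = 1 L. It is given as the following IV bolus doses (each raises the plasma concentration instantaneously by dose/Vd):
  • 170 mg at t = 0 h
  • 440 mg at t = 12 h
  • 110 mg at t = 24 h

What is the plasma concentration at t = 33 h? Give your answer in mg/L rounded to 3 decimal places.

k = ln 2 / 8 = 0.08664 per h
Dose 1 (170 mg at t=0 h): 170·exp(−0.08664·33) = 9.743 mg/L
Dose 2 (440 mg at t=12 h): 440·exp(−0.08664·21) = 71.326 mg/L
Dose 3 (110 mg at t=24 h): 110·exp(−0.08664·9) = 50.435 mg/L
C(33) = 9.743 + 71.326 + 50.435 = 131.505 mg/L

131.505 mg/L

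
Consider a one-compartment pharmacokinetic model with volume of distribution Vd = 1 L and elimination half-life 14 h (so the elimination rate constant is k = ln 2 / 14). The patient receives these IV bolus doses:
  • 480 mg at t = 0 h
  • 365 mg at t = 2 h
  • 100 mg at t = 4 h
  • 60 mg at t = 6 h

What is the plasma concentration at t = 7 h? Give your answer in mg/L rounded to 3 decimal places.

k = ln 2 / 14 = 0.04951 per h
Dose 1 (480 mg at t=0 h): 480·exp(−0.04951·7) = 339.411 mg/L
Dose 2 (365 mg at t=2 h): 365·exp(−0.04951·5) = 284.959 mg/L
Dose 3 (100 mg at t=4 h): 100·exp(−0.04951·3) = 86.197 mg/L
Dose 4 (60 mg at t=6 h): 60·exp(−0.04951·1) = 57.102 mg/L
C(7) = 339.411 + 284.959 + 86.197 + 57.102 = 767.669 mg/L

767.669 mg/L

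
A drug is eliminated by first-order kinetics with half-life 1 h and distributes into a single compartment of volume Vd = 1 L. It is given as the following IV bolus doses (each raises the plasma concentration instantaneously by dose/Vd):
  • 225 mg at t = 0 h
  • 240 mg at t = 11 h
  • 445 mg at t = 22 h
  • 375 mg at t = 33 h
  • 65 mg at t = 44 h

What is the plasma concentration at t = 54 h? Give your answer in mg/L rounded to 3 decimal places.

k = ln 2 / 1 = 0.69315 per h
Dose 1 (225 mg at t=0 h): 225·exp(−0.69315·54) = 0.000 mg/L
Dose 2 (240 mg at t=11 h): 240·exp(−0.69315·43) = 0.000 mg/L
Dose 3 (445 mg at t=22 h): 445·exp(−0.69315·32) = 0.000 mg/L
Dose 4 (375 mg at t=33 h): 375·exp(−0.69315·21) = 0.000 mg/L
Dose 5 (65 mg at t=44 h): 65·exp(−0.69315·10) = 0.063 mg/L
C(54) = 0.000 + 0.000 + 0.000 + 0.000 + 0.063 = 0.064 mg/L

0.064 mg/L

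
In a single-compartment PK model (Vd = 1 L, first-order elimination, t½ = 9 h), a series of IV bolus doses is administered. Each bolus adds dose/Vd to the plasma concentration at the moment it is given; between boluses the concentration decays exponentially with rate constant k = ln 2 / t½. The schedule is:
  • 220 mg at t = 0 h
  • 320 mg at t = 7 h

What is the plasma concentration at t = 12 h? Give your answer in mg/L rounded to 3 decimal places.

305.033 mg/L

k = ln 2 / 9 = 0.07702 per h
Dose 1 (220 mg at t=0 h): 220·exp(−0.07702·12) = 87.307 mg/L
Dose 2 (320 mg at t=7 h): 320·exp(−0.07702·5) = 217.726 mg/L
C(12) = 87.307 + 217.726 = 305.033 mg/L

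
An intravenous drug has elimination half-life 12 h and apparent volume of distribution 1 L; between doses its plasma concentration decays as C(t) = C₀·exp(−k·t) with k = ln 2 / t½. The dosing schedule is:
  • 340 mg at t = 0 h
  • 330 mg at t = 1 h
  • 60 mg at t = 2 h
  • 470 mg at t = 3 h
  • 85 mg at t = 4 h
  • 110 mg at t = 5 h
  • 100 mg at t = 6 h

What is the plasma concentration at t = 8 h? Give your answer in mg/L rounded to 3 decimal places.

k = ln 2 / 12 = 0.05776 per h
Dose 1 (340 mg at t=0 h): 340·exp(−0.05776·8) = 214.187 mg/L
Dose 2 (330 mg at t=1 h): 330·exp(−0.05776·7) = 220.249 mg/L
Dose 3 (60 mg at t=2 h): 60·exp(−0.05776·6) = 42.426 mg/L
Dose 4 (470 mg at t=3 h): 470·exp(−0.05776·5) = 352.102 mg/L
Dose 5 (85 mg at t=4 h): 85·exp(−0.05776·4) = 67.465 mg/L
Dose 6 (110 mg at t=5 h): 110·exp(−0.05776·3) = 92.499 mg/L
Dose 7 (100 mg at t=6 h): 100·exp(−0.05776·2) = 89.090 mg/L
C(8) = 214.187 + 220.249 + 42.426 + 352.102 + 67.465 + 92.499 + 89.090 = 1078.017 mg/L

1078.017 mg/L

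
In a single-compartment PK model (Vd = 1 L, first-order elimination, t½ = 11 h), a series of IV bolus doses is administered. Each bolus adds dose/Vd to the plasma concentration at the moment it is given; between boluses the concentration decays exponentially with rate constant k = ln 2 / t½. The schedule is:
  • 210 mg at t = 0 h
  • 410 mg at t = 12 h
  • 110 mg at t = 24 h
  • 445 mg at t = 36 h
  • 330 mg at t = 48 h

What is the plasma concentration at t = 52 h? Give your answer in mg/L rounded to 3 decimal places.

k = ln 2 / 11 = 0.06301 per h
Dose 1 (210 mg at t=0 h): 210·exp(−0.06301·52) = 7.928 mg/L
Dose 2 (410 mg at t=12 h): 410·exp(−0.06301·40) = 32.971 mg/L
Dose 3 (110 mg at t=24 h): 110·exp(−0.06301·28) = 18.842 mg/L
Dose 4 (445 mg at t=36 h): 445·exp(−0.06301·16) = 162.367 mg/L
Dose 5 (330 mg at t=48 h): 330·exp(−0.06301·4) = 256.477 mg/L
C(52) = 7.928 + 32.971 + 18.842 + 162.367 + 256.477 = 478.585 mg/L

478.585 mg/L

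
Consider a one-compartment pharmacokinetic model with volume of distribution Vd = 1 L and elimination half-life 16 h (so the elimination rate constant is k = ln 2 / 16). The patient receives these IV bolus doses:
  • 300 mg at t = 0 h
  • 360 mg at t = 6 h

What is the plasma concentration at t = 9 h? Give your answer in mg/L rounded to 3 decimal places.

519.264 mg/L

k = ln 2 / 16 = 0.04332 per h
Dose 1 (300 mg at t=0 h): 300·exp(−0.04332·9) = 203.138 mg/L
Dose 2 (360 mg at t=6 h): 360·exp(−0.04332·3) = 316.125 mg/L
C(9) = 203.138 + 316.125 = 519.264 mg/L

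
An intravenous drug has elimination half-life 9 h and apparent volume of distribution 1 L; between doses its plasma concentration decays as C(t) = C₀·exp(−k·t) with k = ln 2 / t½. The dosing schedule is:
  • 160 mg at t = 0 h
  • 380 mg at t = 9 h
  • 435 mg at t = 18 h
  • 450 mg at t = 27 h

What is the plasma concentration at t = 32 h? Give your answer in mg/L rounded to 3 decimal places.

k = ln 2 / 9 = 0.07702 per h
Dose 1 (160 mg at t=0 h): 160·exp(−0.07702·32) = 13.608 mg/L
Dose 2 (380 mg at t=9 h): 380·exp(−0.07702·23) = 64.638 mg/L
Dose 3 (435 mg at t=18 h): 435·exp(−0.07702·14) = 147.986 mg/L
Dose 4 (450 mg at t=27 h): 450·exp(−0.07702·5) = 306.178 mg/L
C(32) = 13.608 + 64.638 + 147.986 + 306.178 = 532.409 mg/L

532.409 mg/L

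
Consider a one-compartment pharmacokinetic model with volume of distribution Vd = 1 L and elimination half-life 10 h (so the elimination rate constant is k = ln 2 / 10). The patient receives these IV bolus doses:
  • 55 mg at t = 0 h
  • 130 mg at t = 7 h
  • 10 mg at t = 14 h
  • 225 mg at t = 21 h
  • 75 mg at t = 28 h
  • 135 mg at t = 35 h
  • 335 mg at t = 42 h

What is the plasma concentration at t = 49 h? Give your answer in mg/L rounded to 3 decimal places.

316.973 mg/L

k = ln 2 / 10 = 0.06931 per h
Dose 1 (55 mg at t=0 h): 55·exp(−0.06931·49) = 1.842 mg/L
Dose 2 (130 mg at t=7 h): 130·exp(−0.06931·42) = 7.073 mg/L
Dose 3 (10 mg at t=14 h): 10·exp(−0.06931·35) = 0.884 mg/L
Dose 4 (225 mg at t=21 h): 225·exp(−0.06931·28) = 32.307 mg/L
Dose 5 (75 mg at t=28 h): 75·exp(−0.06931·21) = 17.494 mg/L
Dose 6 (135 mg at t=35 h): 135·exp(−0.06931·14) = 51.155 mg/L
Dose 7 (335 mg at t=42 h): 335·exp(−0.06931·7) = 206.217 mg/L
C(49) = 1.842 + 7.073 + 0.884 + 32.307 + 17.494 + 51.155 + 206.217 = 316.973 mg/L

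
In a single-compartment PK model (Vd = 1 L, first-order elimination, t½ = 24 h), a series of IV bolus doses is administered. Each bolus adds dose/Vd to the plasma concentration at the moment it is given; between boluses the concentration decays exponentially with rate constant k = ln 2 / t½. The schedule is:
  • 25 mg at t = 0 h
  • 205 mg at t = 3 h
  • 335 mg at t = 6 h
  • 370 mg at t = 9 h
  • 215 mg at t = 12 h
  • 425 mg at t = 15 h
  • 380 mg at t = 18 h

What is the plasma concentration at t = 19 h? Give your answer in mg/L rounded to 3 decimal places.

k = ln 2 / 24 = 0.02888 per h
Dose 1 (25 mg at t=0 h): 25·exp(−0.02888·19) = 14.442 mg/L
Dose 2 (205 mg at t=3 h): 205·exp(−0.02888·16) = 129.142 mg/L
Dose 3 (335 mg at t=6 h): 335·exp(−0.02888·13) = 230.137 mg/L
Dose 4 (370 mg at t=9 h): 370·exp(−0.02888·10) = 277.187 mg/L
Dose 5 (215 mg at t=12 h): 215·exp(−0.02888·7) = 175.646 mg/L
Dose 6 (425 mg at t=15 h): 425·exp(−0.02888·4) = 378.632 mg/L
Dose 7 (380 mg at t=18 h): 380·exp(−0.02888·1) = 369.182 mg/L
C(19) = 14.442 + 129.142 + 230.137 + 277.187 + 175.646 + 378.632 + 369.182 = 1574.368 mg/L

1574.368 mg/L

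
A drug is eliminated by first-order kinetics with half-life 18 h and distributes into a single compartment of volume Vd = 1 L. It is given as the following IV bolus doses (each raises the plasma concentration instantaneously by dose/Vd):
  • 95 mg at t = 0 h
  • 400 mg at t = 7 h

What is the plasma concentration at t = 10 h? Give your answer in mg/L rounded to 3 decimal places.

k = ln 2 / 18 = 0.03851 per h
Dose 1 (95 mg at t=0 h): 95·exp(−0.03851·10) = 64.638 mg/L
Dose 2 (400 mg at t=7 h): 400·exp(−0.03851·3) = 356.359 mg/L
C(10) = 64.638 + 356.359 = 420.997 mg/L

420.997 mg/L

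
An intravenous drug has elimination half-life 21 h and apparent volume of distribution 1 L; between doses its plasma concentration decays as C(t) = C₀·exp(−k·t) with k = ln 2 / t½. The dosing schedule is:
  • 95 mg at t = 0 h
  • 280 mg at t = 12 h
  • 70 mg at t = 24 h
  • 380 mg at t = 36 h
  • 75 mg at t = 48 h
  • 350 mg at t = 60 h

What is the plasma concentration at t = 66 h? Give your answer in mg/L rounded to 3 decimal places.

k = ln 2 / 21 = 0.03301 per h
Dose 1 (95 mg at t=0 h): 95·exp(−0.03301·66) = 10.755 mg/L
Dose 2 (280 mg at t=12 h): 280·exp(−0.03301·54) = 47.107 mg/L
Dose 3 (70 mg at t=24 h): 70·exp(−0.03301·42) = 17.500 mg/L
Dose 4 (380 mg at t=36 h): 380·exp(−0.03301·30) = 141.169 mg/L
Dose 5 (75 mg at t=48 h): 75·exp(−0.03301·18) = 41.403 mg/L
Dose 6 (350 mg at t=60 h): 350·exp(−0.03301·6) = 287.117 mg/L
C(66) = 10.755 + 47.107 + 17.500 + 141.169 + 41.403 + 287.117 = 545.052 mg/L

545.052 mg/L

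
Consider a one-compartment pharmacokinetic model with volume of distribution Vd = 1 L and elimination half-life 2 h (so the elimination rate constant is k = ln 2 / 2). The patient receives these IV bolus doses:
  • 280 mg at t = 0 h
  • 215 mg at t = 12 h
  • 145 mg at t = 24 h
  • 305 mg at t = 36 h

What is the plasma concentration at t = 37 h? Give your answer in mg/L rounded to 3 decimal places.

217.307 mg/L

k = ln 2 / 2 = 0.34657 per h
Dose 1 (280 mg at t=0 h): 280·exp(−0.34657·37) = 0.001 mg/L
Dose 2 (215 mg at t=12 h): 215·exp(−0.34657·25) = 0.037 mg/L
Dose 3 (145 mg at t=24 h): 145·exp(−0.34657·13) = 1.602 mg/L
Dose 4 (305 mg at t=36 h): 305·exp(−0.34657·1) = 215.668 mg/L
C(37) = 0.001 + 0.037 + 1.602 + 215.668 = 217.307 mg/L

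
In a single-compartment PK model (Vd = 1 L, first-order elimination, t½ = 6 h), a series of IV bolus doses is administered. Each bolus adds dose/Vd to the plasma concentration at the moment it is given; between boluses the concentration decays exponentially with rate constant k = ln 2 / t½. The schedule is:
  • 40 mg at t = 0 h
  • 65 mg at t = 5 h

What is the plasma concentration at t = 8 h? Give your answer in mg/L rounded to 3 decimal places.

61.836 mg/L

k = ln 2 / 6 = 0.11552 per h
Dose 1 (40 mg at t=0 h): 40·exp(−0.11552·8) = 15.874 mg/L
Dose 2 (65 mg at t=5 h): 65·exp(−0.11552·3) = 45.962 mg/L
C(8) = 15.874 + 45.962 = 61.836 mg/L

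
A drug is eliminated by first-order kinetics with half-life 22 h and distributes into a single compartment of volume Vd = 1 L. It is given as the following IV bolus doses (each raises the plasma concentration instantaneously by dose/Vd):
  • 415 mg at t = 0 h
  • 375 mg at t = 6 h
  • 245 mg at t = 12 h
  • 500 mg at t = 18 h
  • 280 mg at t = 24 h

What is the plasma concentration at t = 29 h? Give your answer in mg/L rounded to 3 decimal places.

1084.260 mg/L

k = ln 2 / 22 = 0.03151 per h
Dose 1 (415 mg at t=0 h): 415·exp(−0.03151·29) = 166.432 mg/L
Dose 2 (375 mg at t=6 h): 375·exp(−0.03151·23) = 181.685 mg/L
Dose 3 (245 mg at t=12 h): 245·exp(−0.03151·17) = 143.401 mg/L
Dose 4 (500 mg at t=18 h): 500·exp(−0.03151·11) = 353.553 mg/L
Dose 5 (280 mg at t=24 h): 280·exp(−0.03151·5) = 239.190 mg/L
C(29) = 166.432 + 181.685 + 143.401 + 353.553 + 239.190 = 1084.260 mg/L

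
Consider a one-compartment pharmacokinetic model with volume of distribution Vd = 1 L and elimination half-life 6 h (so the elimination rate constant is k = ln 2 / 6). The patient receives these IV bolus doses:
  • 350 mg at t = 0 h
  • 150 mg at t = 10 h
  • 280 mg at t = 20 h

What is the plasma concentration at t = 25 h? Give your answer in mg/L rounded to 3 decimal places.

203.150 mg/L

k = ln 2 / 6 = 0.11552 per h
Dose 1 (350 mg at t=0 h): 350·exp(−0.11552·25) = 19.488 mg/L
Dose 2 (150 mg at t=10 h): 150·exp(−0.11552·15) = 26.517 mg/L
Dose 3 (280 mg at t=20 h): 280·exp(−0.11552·5) = 157.145 mg/L
C(25) = 19.488 + 26.517 + 157.145 = 203.150 mg/L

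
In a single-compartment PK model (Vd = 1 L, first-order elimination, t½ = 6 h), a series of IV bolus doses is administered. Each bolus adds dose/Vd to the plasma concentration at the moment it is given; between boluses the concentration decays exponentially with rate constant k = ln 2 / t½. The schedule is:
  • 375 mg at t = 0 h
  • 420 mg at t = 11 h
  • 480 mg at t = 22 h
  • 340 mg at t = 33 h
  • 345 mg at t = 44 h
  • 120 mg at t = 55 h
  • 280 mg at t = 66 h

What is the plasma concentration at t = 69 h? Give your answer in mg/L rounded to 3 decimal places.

k = ln 2 / 6 = 0.11552 per h
Dose 1 (375 mg at t=0 h): 375·exp(−0.11552·69) = 0.129 mg/L
Dose 2 (420 mg at t=11 h): 420·exp(−0.11552·58) = 0.517 mg/L
Dose 3 (480 mg at t=22 h): 480·exp(−0.11552·47) = 2.105 mg/L
Dose 4 (340 mg at t=33 h): 340·exp(−0.11552·36) = 5.313 mg/L
Dose 5 (345 mg at t=44 h): 345·exp(−0.11552·25) = 19.210 mg/L
Dose 6 (120 mg at t=55 h): 120·exp(−0.11552·14) = 23.811 mg/L
Dose 7 (280 mg at t=66 h): 280·exp(−0.11552·3) = 197.990 mg/L
C(69) = 0.129 + 0.517 + 2.105 + 5.313 + 19.210 + 23.811 + 197.990 = 249.074 mg/L

249.074 mg/L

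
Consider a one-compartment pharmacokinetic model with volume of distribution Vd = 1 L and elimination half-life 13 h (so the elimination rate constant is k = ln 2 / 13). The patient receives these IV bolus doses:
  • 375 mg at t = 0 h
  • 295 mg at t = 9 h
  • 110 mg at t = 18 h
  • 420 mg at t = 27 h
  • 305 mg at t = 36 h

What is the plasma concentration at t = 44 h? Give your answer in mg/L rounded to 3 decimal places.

k = ln 2 / 13 = 0.05332 per h
Dose 1 (375 mg at t=0 h): 375·exp(−0.05332·44) = 35.905 mg/L
Dose 2 (295 mg at t=9 h): 295·exp(−0.05332·35) = 45.641 mg/L
Dose 3 (110 mg at t=18 h): 110·exp(−0.05332·26) = 27.500 mg/L
Dose 4 (420 mg at t=27 h): 420·exp(−0.05332·17) = 169.666 mg/L
Dose 5 (305 mg at t=36 h): 305·exp(−0.05332·8) = 199.091 mg/L
C(44) = 35.905 + 45.641 + 27.500 + 169.666 + 199.091 = 477.803 mg/L

477.803 mg/L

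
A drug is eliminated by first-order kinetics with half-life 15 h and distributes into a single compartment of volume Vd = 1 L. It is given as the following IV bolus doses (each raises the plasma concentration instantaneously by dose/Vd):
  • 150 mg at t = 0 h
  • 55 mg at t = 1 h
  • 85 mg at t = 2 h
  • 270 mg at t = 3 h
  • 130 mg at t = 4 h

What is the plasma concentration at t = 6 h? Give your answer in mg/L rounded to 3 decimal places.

581.560 mg/L

k = ln 2 / 15 = 0.04621 per h
Dose 1 (150 mg at t=0 h): 150·exp(−0.04621·6) = 113.679 mg/L
Dose 2 (55 mg at t=1 h): 55·exp(−0.04621·5) = 43.654 mg/L
Dose 3 (85 mg at t=2 h): 85·exp(−0.04621·4) = 70.655 mg/L
Dose 4 (270 mg at t=3 h): 270·exp(−0.04621·3) = 235.049 mg/L
Dose 5 (130 mg at t=4 h): 130·exp(−0.04621·2) = 118.524 mg/L
C(6) = 113.679 + 43.654 + 70.655 + 235.049 + 118.524 = 581.560 mg/L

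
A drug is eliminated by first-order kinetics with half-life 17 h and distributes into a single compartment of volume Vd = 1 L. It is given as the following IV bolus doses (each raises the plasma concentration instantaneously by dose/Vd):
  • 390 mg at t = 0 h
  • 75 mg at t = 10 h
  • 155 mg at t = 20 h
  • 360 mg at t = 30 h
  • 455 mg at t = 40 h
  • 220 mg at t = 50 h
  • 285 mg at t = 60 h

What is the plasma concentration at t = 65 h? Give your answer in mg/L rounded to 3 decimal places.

k = ln 2 / 17 = 0.04077 per h
Dose 1 (390 mg at t=0 h): 390·exp(−0.04077·65) = 27.547 mg/L
Dose 2 (75 mg at t=10 h): 75·exp(−0.04077·55) = 7.964 mg/L
Dose 3 (155 mg at t=20 h): 155·exp(−0.04077·45) = 24.745 mg/L
Dose 4 (360 mg at t=30 h): 360·exp(−0.04077·35) = 86.404 mg/L
Dose 5 (455 mg at t=40 h): 455·exp(−0.04077·25) = 164.180 mg/L
Dose 6 (220 mg at t=50 h): 220·exp(−0.04077·15) = 119.346 mg/L
Dose 7 (285 mg at t=60 h): 285·exp(−0.04077·5) = 232.438 mg/L
C(65) = 27.547 + 7.964 + 24.745 + 86.404 + 164.180 + 119.346 + 232.438 = 662.624 mg/L

662.624 mg/L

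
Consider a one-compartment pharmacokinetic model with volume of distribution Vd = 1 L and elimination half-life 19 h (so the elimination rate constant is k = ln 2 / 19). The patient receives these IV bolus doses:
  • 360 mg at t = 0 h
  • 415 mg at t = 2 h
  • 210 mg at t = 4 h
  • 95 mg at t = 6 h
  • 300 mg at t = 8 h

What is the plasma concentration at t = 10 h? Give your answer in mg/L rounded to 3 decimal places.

1089.620 mg/L

k = ln 2 / 19 = 0.03648 per h
Dose 1 (360 mg at t=0 h): 360·exp(−0.03648·10) = 249.957 mg/L
Dose 2 (415 mg at t=2 h): 415·exp(−0.03648·8) = 309.955 mg/L
Dose 3 (210 mg at t=4 h): 210·exp(−0.03648·6) = 168.716 mg/L
Dose 4 (95 mg at t=6 h): 95·exp(−0.03648·4) = 82.101 mg/L
Dose 5 (300 mg at t=8 h): 300·exp(−0.03648·2) = 278.891 mg/L
C(10) = 249.957 + 309.955 + 168.716 + 82.101 + 278.891 = 1089.620 mg/L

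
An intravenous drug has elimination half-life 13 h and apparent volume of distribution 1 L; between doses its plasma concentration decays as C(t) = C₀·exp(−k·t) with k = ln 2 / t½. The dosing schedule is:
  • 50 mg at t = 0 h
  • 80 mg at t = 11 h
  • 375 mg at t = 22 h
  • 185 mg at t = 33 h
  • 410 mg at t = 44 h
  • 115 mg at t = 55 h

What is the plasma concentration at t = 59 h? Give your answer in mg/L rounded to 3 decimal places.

k = ln 2 / 13 = 0.05332 per h
Dose 1 (50 mg at t=0 h): 50·exp(−0.05332·59) = 2.152 mg/L
Dose 2 (80 mg at t=11 h): 80·exp(−0.05332·48) = 6.189 mg/L
Dose 3 (375 mg at t=22 h): 375·exp(−0.05332·37) = 52.150 mg/L
Dose 4 (185 mg at t=33 h): 185·exp(−0.05332·26) = 46.250 mg/L
Dose 5 (410 mg at t=44 h): 410·exp(−0.05332·15) = 184.264 mg/L
Dose 6 (115 mg at t=55 h): 115·exp(−0.05332·4) = 92.912 mg/L
C(59) = 2.152 + 6.189 + 52.150 + 46.250 + 184.264 + 92.912 = 383.917 mg/L

383.917 mg/L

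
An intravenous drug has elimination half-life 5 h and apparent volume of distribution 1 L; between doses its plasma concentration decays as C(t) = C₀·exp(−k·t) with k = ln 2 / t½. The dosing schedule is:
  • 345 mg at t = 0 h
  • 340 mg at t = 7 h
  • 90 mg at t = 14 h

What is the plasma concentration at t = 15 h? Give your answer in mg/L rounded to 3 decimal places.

233.633 mg/L

k = ln 2 / 5 = 0.13863 per h
Dose 1 (345 mg at t=0 h): 345·exp(−0.13863·15) = 43.125 mg/L
Dose 2 (340 mg at t=7 h): 340·exp(−0.13863·8) = 112.158 mg/L
Dose 3 (90 mg at t=14 h): 90·exp(−0.13863·1) = 78.350 mg/L
C(15) = 43.125 + 112.158 + 78.350 = 233.633 mg/L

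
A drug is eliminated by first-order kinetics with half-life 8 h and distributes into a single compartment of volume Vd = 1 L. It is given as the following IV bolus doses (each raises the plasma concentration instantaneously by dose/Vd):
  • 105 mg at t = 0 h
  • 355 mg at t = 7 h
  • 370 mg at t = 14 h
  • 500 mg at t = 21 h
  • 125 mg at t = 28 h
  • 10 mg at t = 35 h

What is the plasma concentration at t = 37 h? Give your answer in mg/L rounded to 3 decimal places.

k = ln 2 / 8 = 0.08664 per h
Dose 1 (105 mg at t=0 h): 105·exp(−0.08664·37) = 4.255 mg/L
Dose 2 (355 mg at t=7 h): 355·exp(−0.08664·30) = 26.386 mg/L
Dose 3 (370 mg at t=14 h): 370·exp(−0.08664·23) = 50.436 mg/L
Dose 4 (500 mg at t=21 h): 500·exp(−0.08664·16) = 125.000 mg/L
Dose 5 (125 mg at t=28 h): 125·exp(−0.08664·9) = 57.313 mg/L
Dose 6 (10 mg at t=35 h): 10·exp(−0.08664·2) = 8.409 mg/L
C(37) = 4.255 + 26.386 + 50.436 + 125.000 + 57.313 + 8.409 = 271.798 mg/L

271.798 mg/L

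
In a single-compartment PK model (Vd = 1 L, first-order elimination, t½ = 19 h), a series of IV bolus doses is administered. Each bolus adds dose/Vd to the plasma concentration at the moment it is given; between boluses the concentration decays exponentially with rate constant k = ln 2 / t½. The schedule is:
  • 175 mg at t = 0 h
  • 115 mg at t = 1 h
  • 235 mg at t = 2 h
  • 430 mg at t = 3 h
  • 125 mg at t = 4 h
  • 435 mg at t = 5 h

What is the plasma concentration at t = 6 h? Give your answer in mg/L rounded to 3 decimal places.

1360.558 mg/L

k = ln 2 / 19 = 0.03648 per h
Dose 1 (175 mg at t=0 h): 175·exp(−0.03648·6) = 140.597 mg/L
Dose 2 (115 mg at t=1 h): 115·exp(−0.03648·5) = 95.825 mg/L
Dose 3 (235 mg at t=2 h): 235·exp(−0.03648·4) = 203.092 mg/L
Dose 4 (430 mg at t=3 h): 430·exp(−0.03648·3) = 385.423 mg/L
Dose 5 (125 mg at t=4 h): 125·exp(−0.03648·2) = 116.204 mg/L
Dose 6 (435 mg at t=5 h): 435·exp(−0.03648·1) = 419.417 mg/L
C(6) = 140.597 + 95.825 + 203.092 + 385.423 + 116.204 + 419.417 = 1360.558 mg/L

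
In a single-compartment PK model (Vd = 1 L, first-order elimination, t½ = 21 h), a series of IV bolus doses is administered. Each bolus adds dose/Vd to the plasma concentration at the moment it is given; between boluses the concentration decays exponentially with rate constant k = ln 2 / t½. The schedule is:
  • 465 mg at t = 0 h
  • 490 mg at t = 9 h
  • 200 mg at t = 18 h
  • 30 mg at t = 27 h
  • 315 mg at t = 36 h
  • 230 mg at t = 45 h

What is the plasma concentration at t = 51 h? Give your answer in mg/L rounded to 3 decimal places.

k = ln 2 / 21 = 0.03301 per h
Dose 1 (465 mg at t=0 h): 465·exp(−0.03301·51) = 86.373 mg/L
Dose 2 (490 mg at t=9 h): 490·exp(−0.03301·42) = 122.500 mg/L
Dose 3 (200 mg at t=18 h): 200·exp(−0.03301·33) = 67.295 mg/L
Dose 4 (30 mg at t=27 h): 30·exp(−0.03301·24) = 13.586 mg/L
Dose 5 (315 mg at t=36 h): 315·exp(−0.03301·15) = 191.995 mg/L
Dose 6 (230 mg at t=45 h): 230·exp(−0.03301·6) = 188.677 mg/L
C(51) = 86.373 + 122.500 + 67.295 + 13.586 + 191.995 + 188.677 = 670.426 mg/L

670.426 mg/L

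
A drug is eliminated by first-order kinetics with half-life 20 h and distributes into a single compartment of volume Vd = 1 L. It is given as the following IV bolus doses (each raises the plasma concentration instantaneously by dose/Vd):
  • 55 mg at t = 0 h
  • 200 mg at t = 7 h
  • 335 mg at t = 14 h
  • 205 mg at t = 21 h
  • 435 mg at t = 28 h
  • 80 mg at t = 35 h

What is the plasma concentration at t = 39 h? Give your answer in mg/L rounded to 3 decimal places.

k = ln 2 / 20 = 0.03466 per h
Dose 1 (55 mg at t=0 h): 55·exp(−0.03466·39) = 14.235 mg/L
Dose 2 (200 mg at t=7 h): 200·exp(−0.03466·32) = 65.975 mg/L
Dose 3 (335 mg at t=14 h): 335·exp(−0.03466·25) = 140.850 mg/L
Dose 4 (205 mg at t=21 h): 205·exp(−0.03466·18) = 109.857 mg/L
Dose 5 (435 mg at t=28 h): 435·exp(−0.03466·11) = 297.114 mg/L
Dose 6 (80 mg at t=35 h): 80·exp(−0.03466·4) = 69.644 mg/L
C(39) = 14.235 + 65.975 + 140.850 + 109.857 + 297.114 + 69.644 = 697.675 mg/L

697.675 mg/L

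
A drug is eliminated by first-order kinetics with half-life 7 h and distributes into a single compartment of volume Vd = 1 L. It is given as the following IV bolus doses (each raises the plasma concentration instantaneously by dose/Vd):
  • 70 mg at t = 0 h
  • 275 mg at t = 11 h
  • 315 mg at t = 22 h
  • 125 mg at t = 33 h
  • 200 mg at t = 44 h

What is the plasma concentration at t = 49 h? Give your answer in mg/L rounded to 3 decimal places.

k = ln 2 / 7 = 0.09902 per h
Dose 1 (70 mg at t=0 h): 70·exp(−0.09902·49) = 0.547 mg/L
Dose 2 (275 mg at t=11 h): 275·exp(−0.09902·38) = 6.385 mg/L
Dose 3 (315 mg at t=22 h): 315·exp(−0.09902·27) = 21.737 mg/L
Dose 4 (125 mg at t=33 h): 125·exp(−0.09902·16) = 25.635 mg/L
Dose 5 (200 mg at t=44 h): 200·exp(−0.09902·5) = 121.901 mg/L
C(49) = 0.547 + 6.385 + 21.737 + 25.635 + 121.901 = 176.206 mg/L

176.206 mg/L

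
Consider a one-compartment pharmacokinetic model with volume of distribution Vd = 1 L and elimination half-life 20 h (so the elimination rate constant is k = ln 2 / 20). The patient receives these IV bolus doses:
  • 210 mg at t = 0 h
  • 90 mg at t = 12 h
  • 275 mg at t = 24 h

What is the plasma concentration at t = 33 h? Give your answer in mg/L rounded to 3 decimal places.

k = ln 2 / 20 = 0.03466 per h
Dose 1 (210 mg at t=0 h): 210·exp(−0.03466·33) = 66.914 mg/L
Dose 2 (90 mg at t=12 h): 90·exp(−0.03466·21) = 43.467 mg/L
Dose 3 (275 mg at t=24 h): 275·exp(−0.03466·9) = 201.312 mg/L
C(33) = 66.914 + 43.467 + 201.312 = 311.693 mg/L

311.693 mg/L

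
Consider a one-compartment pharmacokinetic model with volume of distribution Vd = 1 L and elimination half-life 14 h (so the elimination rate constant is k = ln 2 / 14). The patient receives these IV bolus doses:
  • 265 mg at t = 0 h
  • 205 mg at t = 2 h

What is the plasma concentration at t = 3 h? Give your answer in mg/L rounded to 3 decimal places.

423.520 mg/L

k = ln 2 / 14 = 0.04951 per h
Dose 1 (265 mg at t=0 h): 265·exp(−0.04951·3) = 228.423 mg/L
Dose 2 (205 mg at t=2 h): 205·exp(−0.04951·1) = 195.098 mg/L
C(3) = 228.423 + 195.098 = 423.520 mg/L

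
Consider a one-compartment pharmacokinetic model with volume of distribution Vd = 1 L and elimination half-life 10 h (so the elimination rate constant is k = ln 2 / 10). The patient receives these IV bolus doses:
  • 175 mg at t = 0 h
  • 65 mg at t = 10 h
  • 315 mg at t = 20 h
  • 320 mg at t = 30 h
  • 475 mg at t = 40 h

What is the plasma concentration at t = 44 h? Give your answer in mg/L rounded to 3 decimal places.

k = ln 2 / 10 = 0.06931 per h
Dose 1 (175 mg at t=0 h): 175·exp(−0.06931·44) = 8.289 mg/L
Dose 2 (65 mg at t=10 h): 65·exp(−0.06931·34) = 6.158 mg/L
Dose 3 (315 mg at t=20 h): 315·exp(−0.06931·24) = 59.681 mg/L
Dose 4 (320 mg at t=30 h): 320·exp(−0.06931·14) = 121.257 mg/L
Dose 5 (475 mg at t=40 h): 475·exp(−0.06931·4) = 359.983 mg/L
C(44) = 8.289 + 6.158 + 59.681 + 121.257 + 359.983 = 555.368 mg/L

555.368 mg/L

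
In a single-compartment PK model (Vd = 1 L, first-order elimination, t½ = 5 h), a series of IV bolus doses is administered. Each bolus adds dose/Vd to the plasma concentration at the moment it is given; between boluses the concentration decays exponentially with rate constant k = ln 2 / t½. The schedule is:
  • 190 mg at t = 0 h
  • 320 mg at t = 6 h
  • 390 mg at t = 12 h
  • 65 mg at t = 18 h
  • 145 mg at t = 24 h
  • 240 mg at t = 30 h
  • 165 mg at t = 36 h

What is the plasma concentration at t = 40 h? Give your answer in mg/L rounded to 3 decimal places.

185.280 mg/L

k = ln 2 / 5 = 0.13863 per h
Dose 1 (190 mg at t=0 h): 190·exp(−0.13863·40) = 0.742 mg/L
Dose 2 (320 mg at t=6 h): 320·exp(−0.13863·34) = 2.872 mg/L
Dose 3 (390 mg at t=12 h): 390·exp(−0.13863·28) = 8.041 mg/L
Dose 4 (65 mg at t=18 h): 65·exp(−0.13863·22) = 3.079 mg/L
Dose 5 (145 mg at t=24 h): 145·exp(−0.13863·16) = 15.779 mg/L
Dose 6 (240 mg at t=30 h): 240·exp(−0.13863·10) = 60.000 mg/L
Dose 7 (165 mg at t=36 h): 165·exp(−0.13863·4) = 94.768 mg/L
C(40) = 0.742 + 2.872 + 8.041 + 3.079 + 15.779 + 60.000 + 94.768 = 185.280 mg/L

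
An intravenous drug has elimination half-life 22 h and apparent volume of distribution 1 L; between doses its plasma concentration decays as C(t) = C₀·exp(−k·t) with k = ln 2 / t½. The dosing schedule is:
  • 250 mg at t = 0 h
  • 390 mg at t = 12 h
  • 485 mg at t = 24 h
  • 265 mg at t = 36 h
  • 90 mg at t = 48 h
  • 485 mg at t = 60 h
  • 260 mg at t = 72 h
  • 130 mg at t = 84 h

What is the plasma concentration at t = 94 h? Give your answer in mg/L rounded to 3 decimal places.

550.595 mg/L

k = ln 2 / 22 = 0.03151 per h
Dose 1 (250 mg at t=0 h): 250·exp(−0.03151·94) = 12.934 mg/L
Dose 2 (390 mg at t=12 h): 390·exp(−0.03151·82) = 29.447 mg/L
Dose 3 (485 mg at t=24 h): 485·exp(−0.03151·70) = 53.446 mg/L
Dose 4 (265 mg at t=36 h): 265·exp(−0.03151·58) = 42.621 mg/L
Dose 5 (90 mg at t=48 h): 90·exp(−0.03151·46) = 21.126 mg/L
Dose 6 (485 mg at t=60 h): 485·exp(−0.03151·34) = 166.155 mg/L
Dose 7 (260 mg at t=72 h): 260·exp(−0.03151·22) = 130.000 mg/L
Dose 8 (130 mg at t=84 h): 130·exp(−0.03151·10) = 94.866 mg/L
C(94) = 12.934 + 29.447 + 53.446 + 42.621 + 21.126 + 166.155 + 130.000 + 94.866 = 550.595 mg/L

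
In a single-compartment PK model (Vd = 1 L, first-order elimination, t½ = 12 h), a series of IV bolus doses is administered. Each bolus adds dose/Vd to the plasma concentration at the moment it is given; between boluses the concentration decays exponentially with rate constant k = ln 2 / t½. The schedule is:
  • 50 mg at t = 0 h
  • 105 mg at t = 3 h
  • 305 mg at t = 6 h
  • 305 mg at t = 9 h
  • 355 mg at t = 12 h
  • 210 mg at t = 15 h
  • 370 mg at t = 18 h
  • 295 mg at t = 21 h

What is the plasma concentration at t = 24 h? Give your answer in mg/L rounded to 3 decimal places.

k = ln 2 / 12 = 0.05776 per h
Dose 1 (50 mg at t=0 h): 50·exp(−0.05776·24) = 12.500 mg/L
Dose 2 (105 mg at t=3 h): 105·exp(−0.05776·21) = 31.217 mg/L
Dose 3 (305 mg at t=6 h): 305·exp(−0.05776·18) = 107.834 mg/L
Dose 4 (305 mg at t=9 h): 305·exp(−0.05776·15) = 128.237 mg/L
Dose 5 (355 mg at t=12 h): 355·exp(−0.05776·12) = 177.500 mg/L
Dose 6 (210 mg at t=15 h): 210·exp(−0.05776·9) = 124.867 mg/L
Dose 7 (370 mg at t=18 h): 370·exp(−0.05776·6) = 261.630 mg/L
Dose 8 (295 mg at t=21 h): 295·exp(−0.05776·3) = 248.064 mg/L
C(24) = 12.500 + 31.217 + 107.834 + 128.237 + 177.500 + 124.867 + 261.630 + 248.064 = 1091.848 mg/L

1091.848 mg/L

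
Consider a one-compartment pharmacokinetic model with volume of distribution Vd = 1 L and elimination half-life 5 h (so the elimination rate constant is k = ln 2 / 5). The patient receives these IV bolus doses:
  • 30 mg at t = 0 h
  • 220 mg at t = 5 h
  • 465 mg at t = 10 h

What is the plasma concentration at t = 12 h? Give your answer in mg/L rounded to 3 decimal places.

k = ln 2 / 5 = 0.13863 per h
Dose 1 (30 mg at t=0 h): 30·exp(−0.13863·12) = 5.684 mg/L
Dose 2 (220 mg at t=5 h): 220·exp(−0.13863·7) = 83.364 mg/L
Dose 3 (465 mg at t=10 h): 465·exp(−0.13863·2) = 352.404 mg/L
C(12) = 5.684 + 83.364 + 352.404 = 441.452 mg/L

441.452 mg/L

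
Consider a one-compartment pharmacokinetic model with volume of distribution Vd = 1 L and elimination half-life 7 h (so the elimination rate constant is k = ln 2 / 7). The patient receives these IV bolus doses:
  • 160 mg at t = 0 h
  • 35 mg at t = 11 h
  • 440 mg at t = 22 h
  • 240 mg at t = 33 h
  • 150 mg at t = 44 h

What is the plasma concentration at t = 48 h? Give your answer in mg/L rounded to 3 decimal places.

191.086 mg/L

k = ln 2 / 7 = 0.09902 per h
Dose 1 (160 mg at t=0 h): 160·exp(−0.09902·48) = 1.380 mg/L
Dose 2 (35 mg at t=11 h): 35·exp(−0.09902·37) = 0.897 mg/L
Dose 3 (440 mg at t=22 h): 440·exp(−0.09902·26) = 33.523 mg/L
Dose 4 (240 mg at t=33 h): 240·exp(−0.09902·15) = 54.343 mg/L
Dose 5 (150 mg at t=44 h): 150·exp(−0.09902·4) = 100.943 mg/L
C(48) = 1.380 + 0.897 + 33.523 + 54.343 + 100.943 = 191.086 mg/L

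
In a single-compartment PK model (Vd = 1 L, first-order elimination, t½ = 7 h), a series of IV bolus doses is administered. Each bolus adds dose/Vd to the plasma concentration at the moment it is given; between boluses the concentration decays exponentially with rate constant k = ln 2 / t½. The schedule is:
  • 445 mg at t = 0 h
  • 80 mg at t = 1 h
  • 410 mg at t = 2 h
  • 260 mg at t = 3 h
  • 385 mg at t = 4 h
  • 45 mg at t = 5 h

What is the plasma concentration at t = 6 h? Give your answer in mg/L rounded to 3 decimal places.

k = ln 2 / 7 = 0.09902 per h
Dose 1 (445 mg at t=0 h): 445·exp(−0.09902·6) = 245.660 mg/L
Dose 2 (80 mg at t=1 h): 80·exp(−0.09902·5) = 48.761 mg/L
Dose 3 (410 mg at t=2 h): 410·exp(−0.09902·4) = 275.910 mg/L
Dose 4 (260 mg at t=3 h): 260·exp(−0.09902·3) = 193.179 mg/L
Dose 5 (385 mg at t=4 h): 385·exp(−0.09902·2) = 315.829 mg/L
Dose 6 (45 mg at t=5 h): 45·exp(−0.09902·1) = 40.758 mg/L
C(6) = 245.660 + 48.761 + 275.910 + 193.179 + 315.829 + 40.758 = 1120.096 mg/L

1120.096 mg/L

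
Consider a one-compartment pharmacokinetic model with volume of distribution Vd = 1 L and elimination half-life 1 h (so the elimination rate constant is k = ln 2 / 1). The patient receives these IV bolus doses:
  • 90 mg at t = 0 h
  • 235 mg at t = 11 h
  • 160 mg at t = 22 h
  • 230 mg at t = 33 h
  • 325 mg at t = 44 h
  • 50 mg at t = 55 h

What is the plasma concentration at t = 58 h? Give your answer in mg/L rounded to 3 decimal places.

6.270 mg/L

k = ln 2 / 1 = 0.69315 per h
Dose 1 (90 mg at t=0 h): 90·exp(−0.69315·58) = 0.000 mg/L
Dose 2 (235 mg at t=11 h): 235·exp(−0.69315·47) = 0.000 mg/L
Dose 3 (160 mg at t=22 h): 160·exp(−0.69315·36) = 0.000 mg/L
Dose 4 (230 mg at t=33 h): 230·exp(−0.69315·25) = 0.000 mg/L
Dose 5 (325 mg at t=44 h): 325·exp(−0.69315·14) = 0.020 mg/L
Dose 6 (50 mg at t=55 h): 50·exp(−0.69315·3) = 6.250 mg/L
C(58) = 0.000 + 0.000 + 0.000 + 0.000 + 0.020 + 6.250 = 6.270 mg/L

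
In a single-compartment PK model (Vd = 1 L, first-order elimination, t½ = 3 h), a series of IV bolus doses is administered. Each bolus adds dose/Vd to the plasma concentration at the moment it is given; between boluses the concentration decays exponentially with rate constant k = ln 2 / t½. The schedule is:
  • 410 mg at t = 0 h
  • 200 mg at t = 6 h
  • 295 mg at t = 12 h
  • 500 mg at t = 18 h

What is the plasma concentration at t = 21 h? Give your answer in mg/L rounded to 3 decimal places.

k = ln 2 / 3 = 0.23105 per h
Dose 1 (410 mg at t=0 h): 410·exp(−0.23105·21) = 3.203 mg/L
Dose 2 (200 mg at t=6 h): 200·exp(−0.23105·15) = 6.250 mg/L
Dose 3 (295 mg at t=12 h): 295·exp(−0.23105·9) = 36.875 mg/L
Dose 4 (500 mg at t=18 h): 500·exp(−0.23105·3) = 250.000 mg/L
C(21) = 3.203 + 6.250 + 36.875 + 250.000 = 296.328 mg/L

296.328 mg/L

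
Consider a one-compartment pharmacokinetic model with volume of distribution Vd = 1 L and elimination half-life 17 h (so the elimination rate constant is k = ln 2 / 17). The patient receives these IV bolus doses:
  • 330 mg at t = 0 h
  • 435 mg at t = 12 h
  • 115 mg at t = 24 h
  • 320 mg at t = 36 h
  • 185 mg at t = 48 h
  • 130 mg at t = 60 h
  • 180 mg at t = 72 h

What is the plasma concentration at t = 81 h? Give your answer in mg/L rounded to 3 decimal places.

328.686 mg/L

k = ln 2 / 17 = 0.04077 per h
Dose 1 (330 mg at t=0 h): 330·exp(−0.04077·81) = 12.139 mg/L
Dose 2 (435 mg at t=12 h): 435·exp(−0.04077·69) = 26.101 mg/L
Dose 3 (115 mg at t=24 h): 115·exp(−0.04077·57) = 11.255 mg/L
Dose 4 (320 mg at t=36 h): 320·exp(−0.04077·45) = 51.086 mg/L
Dose 5 (185 mg at t=48 h): 185·exp(−0.04077·33) = 48.175 mg/L
Dose 6 (130 mg at t=60 h): 130·exp(−0.04077·21) = 55.218 mg/L
Dose 7 (180 mg at t=72 h): 180·exp(−0.04077·9) = 124.711 mg/L
C(81) = 12.139 + 26.101 + 11.255 + 51.086 + 48.175 + 55.218 + 124.711 = 328.686 mg/L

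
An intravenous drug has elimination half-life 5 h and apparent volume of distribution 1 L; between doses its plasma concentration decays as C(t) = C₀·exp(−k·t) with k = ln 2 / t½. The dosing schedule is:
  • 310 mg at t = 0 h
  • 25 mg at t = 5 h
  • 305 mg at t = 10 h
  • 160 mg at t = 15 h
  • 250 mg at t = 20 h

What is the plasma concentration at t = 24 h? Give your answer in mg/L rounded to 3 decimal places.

k = ln 2 / 5 = 0.13863 per h
Dose 1 (310 mg at t=0 h): 310·exp(−0.13863·24) = 11.128 mg/L
Dose 2 (25 mg at t=5 h): 25·exp(−0.13863·19) = 1.795 mg/L
Dose 3 (305 mg at t=10 h): 305·exp(−0.13863·14) = 43.794 mg/L
Dose 4 (160 mg at t=15 h): 160·exp(−0.13863·9) = 45.948 mg/L
Dose 5 (250 mg at t=20 h): 250·exp(−0.13863·4) = 143.587 mg/L
C(24) = 11.128 + 1.795 + 43.794 + 45.948 + 143.587 = 246.252 mg/L

246.252 mg/L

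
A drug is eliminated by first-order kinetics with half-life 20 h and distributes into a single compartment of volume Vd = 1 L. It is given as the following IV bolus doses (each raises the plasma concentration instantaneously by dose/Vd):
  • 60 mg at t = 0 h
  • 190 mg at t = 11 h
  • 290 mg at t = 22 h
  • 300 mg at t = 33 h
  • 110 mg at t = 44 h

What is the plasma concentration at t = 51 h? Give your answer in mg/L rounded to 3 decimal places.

k = ln 2 / 20 = 0.03466 per h
Dose 1 (60 mg at t=0 h): 60·exp(−0.03466·51) = 10.245 mg/L
Dose 2 (190 mg at t=11 h): 190·exp(−0.03466·40) = 47.500 mg/L
Dose 3 (290 mg at t=22 h): 290·exp(−0.03466·29) = 106.146 mg/L
Dose 4 (300 mg at t=33 h): 300·exp(−0.03466·18) = 160.766 mg/L
Dose 5 (110 mg at t=44 h): 110·exp(−0.03466·7) = 86.304 mg/L
C(51) = 10.245 + 47.500 + 106.146 + 160.766 + 86.304 = 410.962 mg/L

410.962 mg/L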